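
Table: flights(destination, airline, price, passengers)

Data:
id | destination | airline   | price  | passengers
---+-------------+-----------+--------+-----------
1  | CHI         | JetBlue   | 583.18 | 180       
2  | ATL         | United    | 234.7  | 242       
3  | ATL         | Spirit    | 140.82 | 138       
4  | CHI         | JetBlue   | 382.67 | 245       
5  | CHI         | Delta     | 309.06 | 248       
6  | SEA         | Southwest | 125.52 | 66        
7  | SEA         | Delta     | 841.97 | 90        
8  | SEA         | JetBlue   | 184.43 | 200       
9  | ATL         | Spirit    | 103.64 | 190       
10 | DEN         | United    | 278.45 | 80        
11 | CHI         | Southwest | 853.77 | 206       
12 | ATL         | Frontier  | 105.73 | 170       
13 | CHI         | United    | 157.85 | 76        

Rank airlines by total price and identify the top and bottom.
SELECT airline, SUM(price)
FROM flights
GROUP BY airline
ORDER BY SUM(price)

All groups:
  Frontier: 105.73
  Spirit: 244.46
  United: 671.00
  Southwest: 979.29
  JetBlue: 1150.28
  Delta: 1151.03

Highest: Delta (1151.03)
Lowest: Frontier (105.73)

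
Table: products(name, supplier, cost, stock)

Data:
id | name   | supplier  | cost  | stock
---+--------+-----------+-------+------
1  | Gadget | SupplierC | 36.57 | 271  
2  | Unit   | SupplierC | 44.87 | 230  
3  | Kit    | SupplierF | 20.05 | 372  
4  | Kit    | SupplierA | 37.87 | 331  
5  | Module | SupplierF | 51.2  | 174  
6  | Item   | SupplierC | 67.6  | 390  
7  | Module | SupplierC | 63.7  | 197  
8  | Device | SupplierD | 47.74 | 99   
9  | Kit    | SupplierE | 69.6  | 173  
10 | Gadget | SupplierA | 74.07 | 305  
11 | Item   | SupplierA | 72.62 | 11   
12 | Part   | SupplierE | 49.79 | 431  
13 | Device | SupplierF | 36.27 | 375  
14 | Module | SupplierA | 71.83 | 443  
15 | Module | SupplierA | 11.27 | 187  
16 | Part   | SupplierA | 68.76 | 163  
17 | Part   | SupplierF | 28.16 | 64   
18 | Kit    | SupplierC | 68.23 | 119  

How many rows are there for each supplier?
SELECT supplier, COUNT(*) as count
FROM products
GROUP BY supplier

Result:
  SupplierA: 6
  SupplierC: 5
  SupplierD: 1
  SupplierE: 2
  SupplierF: 4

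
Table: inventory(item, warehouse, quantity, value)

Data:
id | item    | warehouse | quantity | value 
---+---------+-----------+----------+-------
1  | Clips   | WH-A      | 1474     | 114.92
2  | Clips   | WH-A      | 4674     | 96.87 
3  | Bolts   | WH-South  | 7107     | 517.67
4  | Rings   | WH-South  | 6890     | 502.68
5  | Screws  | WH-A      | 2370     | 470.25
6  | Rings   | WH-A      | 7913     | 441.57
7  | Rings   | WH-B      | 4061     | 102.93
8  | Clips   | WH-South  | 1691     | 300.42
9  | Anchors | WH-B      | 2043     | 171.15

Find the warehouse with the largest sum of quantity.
SELECT warehouse, SUM(quantity) as val
FROM inventory
GROUP BY warehouse
ORDER BY val DESC
LIMIT 1

Result: WH-A with sum(quantity) = 16431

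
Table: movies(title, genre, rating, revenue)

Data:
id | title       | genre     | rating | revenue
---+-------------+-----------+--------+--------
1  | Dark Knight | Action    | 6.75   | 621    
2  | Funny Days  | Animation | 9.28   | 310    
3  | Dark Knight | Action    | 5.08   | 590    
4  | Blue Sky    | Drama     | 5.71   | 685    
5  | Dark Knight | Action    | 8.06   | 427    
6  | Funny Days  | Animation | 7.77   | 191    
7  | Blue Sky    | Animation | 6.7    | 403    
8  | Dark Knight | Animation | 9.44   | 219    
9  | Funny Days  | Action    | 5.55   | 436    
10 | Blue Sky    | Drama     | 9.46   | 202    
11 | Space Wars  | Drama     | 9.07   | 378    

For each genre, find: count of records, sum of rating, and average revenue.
SELECT genre,
       COUNT(*) as cnt,
       SUM(rating) as total_rating,
       AVG(revenue) as avg_revenue
FROM movies
GROUP BY genre

Result:
  Action: 4 records, 25.44 total rating, 518.50 avg revenue
  Animation: 4 records, 33.19 total rating, 280.75 avg revenue
  Drama: 3 records, 24.24 total rating, 421.67 avg revenue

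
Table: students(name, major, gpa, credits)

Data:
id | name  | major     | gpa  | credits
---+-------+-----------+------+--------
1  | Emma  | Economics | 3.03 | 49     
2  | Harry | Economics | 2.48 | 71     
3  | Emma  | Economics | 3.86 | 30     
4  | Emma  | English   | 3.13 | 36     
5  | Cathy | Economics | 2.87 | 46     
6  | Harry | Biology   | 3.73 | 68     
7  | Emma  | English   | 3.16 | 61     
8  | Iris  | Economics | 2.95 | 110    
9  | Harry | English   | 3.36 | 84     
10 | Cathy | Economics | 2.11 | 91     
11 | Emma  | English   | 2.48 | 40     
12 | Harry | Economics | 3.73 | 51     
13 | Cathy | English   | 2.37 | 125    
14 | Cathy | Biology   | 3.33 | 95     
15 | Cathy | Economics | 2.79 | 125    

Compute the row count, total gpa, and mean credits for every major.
SELECT major,
       COUNT(*) as cnt,
       SUM(gpa) as total_gpa,
       AVG(credits) as avg_credits
FROM students
GROUP BY major

Result:
  Biology: 2 records, 7.06 total gpa, 81.50 avg credits
  Economics: 8 records, 23.82 total gpa, 71.63 avg credits
  English: 5 records, 14.50 total gpa, 69.20 avg credits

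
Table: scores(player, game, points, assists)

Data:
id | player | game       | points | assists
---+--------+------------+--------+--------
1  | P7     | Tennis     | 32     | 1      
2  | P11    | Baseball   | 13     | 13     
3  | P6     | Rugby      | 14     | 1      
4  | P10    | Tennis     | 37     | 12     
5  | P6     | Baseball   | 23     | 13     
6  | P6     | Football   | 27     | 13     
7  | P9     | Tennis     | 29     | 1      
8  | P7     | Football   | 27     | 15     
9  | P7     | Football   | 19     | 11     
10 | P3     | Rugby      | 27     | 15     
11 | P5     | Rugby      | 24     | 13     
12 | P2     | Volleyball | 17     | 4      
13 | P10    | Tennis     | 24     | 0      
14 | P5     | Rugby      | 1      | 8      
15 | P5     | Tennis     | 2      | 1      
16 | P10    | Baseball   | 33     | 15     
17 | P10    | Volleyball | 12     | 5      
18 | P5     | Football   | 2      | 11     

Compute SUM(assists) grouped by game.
SELECT game, SUM(assists) as result
FROM scores
GROUP BY game

Result:
  Baseball: 41
  Football: 50
  Rugby: 37
  Tennis: 15
  Volleyball: 9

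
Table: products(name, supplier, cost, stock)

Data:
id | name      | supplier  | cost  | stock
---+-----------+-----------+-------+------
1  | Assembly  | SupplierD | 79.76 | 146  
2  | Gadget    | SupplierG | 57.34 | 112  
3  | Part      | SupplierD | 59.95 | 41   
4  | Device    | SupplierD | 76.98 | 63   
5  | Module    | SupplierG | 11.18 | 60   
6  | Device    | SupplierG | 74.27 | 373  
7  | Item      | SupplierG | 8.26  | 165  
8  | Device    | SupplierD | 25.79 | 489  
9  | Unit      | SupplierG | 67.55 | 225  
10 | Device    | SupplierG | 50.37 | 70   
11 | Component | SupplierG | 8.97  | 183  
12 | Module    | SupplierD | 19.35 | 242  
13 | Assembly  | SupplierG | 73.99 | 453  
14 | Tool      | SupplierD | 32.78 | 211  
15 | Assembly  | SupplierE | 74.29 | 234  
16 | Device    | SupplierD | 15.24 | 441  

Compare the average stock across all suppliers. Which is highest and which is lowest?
SELECT supplier, AVG(stock)
FROM products
GROUP BY supplier
ORDER BY AVG(stock)

All groups:
  SupplierG: 205.13
  SupplierD: 233.29
  SupplierE: 234.00

Highest: SupplierE (234.00)
Lowest: SupplierG (205.13)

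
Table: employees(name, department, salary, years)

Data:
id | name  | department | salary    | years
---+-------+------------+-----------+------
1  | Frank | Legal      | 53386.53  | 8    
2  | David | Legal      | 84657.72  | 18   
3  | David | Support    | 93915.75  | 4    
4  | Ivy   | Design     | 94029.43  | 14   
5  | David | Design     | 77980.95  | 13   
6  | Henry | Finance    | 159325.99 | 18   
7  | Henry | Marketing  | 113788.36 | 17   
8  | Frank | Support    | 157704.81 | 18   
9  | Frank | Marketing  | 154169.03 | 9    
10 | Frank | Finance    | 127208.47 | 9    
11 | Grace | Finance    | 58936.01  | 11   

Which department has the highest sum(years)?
SELECT department, SUM(years) as val
FROM employees
GROUP BY department
ORDER BY val DESC
LIMIT 1

Result: Finance with sum(years) = 38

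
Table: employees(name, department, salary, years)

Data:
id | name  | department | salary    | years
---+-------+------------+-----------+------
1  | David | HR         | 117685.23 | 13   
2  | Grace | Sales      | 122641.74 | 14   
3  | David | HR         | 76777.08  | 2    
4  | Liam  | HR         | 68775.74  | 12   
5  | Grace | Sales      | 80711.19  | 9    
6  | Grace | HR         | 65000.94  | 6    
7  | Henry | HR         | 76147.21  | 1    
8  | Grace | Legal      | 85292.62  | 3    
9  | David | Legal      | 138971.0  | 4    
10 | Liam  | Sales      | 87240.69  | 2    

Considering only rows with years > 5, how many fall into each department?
SELECT department, COUNT(*)
FROM employees
WHERE years > 5
GROUP BY department

Note: WHERE filters rows before grouping.

Result:
  HR: 3
  Sales: 2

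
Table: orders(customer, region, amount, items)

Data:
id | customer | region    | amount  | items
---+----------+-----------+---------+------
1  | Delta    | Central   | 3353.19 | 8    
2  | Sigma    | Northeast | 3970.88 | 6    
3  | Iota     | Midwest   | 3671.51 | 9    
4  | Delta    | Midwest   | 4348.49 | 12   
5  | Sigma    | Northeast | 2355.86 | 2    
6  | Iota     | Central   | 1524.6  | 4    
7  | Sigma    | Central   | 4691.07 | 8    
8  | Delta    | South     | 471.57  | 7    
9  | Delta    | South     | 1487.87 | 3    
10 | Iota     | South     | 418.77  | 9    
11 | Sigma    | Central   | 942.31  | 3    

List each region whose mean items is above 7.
SELECT region, AVG(items)
FROM orders
GROUP BY region
HAVING AVG(items) > 7

Result:
  Midwest: avg=10.50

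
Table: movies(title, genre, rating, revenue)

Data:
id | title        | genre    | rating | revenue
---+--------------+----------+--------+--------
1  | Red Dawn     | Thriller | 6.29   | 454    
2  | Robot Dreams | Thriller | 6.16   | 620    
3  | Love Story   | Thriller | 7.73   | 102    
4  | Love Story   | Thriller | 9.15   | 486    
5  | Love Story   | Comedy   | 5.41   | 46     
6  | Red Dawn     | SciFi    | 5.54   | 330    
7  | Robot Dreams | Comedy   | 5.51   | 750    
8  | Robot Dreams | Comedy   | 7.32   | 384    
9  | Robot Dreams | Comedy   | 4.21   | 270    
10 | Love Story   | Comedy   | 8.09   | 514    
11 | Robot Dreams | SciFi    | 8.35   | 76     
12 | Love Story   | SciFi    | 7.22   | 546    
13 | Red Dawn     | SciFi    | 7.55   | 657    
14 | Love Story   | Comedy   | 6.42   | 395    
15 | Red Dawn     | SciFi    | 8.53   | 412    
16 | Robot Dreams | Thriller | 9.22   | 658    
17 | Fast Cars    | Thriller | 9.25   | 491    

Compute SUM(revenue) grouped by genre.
SELECT genre, SUM(revenue) as result
FROM movies
GROUP BY genre

Result:
  Comedy: 2359
  SciFi: 2021
  Thriller: 2811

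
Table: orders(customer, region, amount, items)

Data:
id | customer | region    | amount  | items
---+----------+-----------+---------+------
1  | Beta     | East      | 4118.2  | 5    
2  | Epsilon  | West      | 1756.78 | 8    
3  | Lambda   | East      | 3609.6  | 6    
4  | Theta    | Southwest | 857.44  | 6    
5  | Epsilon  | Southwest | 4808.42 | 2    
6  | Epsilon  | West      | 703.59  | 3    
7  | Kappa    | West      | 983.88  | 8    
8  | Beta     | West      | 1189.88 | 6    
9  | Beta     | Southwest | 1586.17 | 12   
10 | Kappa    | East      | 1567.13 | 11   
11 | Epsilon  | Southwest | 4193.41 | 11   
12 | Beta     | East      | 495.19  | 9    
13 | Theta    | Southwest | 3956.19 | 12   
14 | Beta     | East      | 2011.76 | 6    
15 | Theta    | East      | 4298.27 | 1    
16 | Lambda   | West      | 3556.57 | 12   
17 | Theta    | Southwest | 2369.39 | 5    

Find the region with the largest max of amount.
SELECT region, MAX(amount) as val
FROM orders
GROUP BY region
ORDER BY val DESC
LIMIT 1

Result: Southwest with max(amount) = 4808.42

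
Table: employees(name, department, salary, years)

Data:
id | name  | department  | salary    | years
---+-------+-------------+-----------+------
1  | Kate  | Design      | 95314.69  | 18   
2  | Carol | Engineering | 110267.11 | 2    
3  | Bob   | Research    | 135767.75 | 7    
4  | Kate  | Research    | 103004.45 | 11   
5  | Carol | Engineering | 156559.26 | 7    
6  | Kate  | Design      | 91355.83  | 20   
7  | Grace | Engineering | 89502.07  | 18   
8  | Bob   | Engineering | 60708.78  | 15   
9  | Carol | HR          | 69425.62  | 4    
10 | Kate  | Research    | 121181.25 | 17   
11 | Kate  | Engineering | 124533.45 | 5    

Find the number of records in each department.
SELECT department, COUNT(*) as count
FROM employees
GROUP BY department

Result:
  Design: 2
  Engineering: 5
  HR: 1
  Research: 3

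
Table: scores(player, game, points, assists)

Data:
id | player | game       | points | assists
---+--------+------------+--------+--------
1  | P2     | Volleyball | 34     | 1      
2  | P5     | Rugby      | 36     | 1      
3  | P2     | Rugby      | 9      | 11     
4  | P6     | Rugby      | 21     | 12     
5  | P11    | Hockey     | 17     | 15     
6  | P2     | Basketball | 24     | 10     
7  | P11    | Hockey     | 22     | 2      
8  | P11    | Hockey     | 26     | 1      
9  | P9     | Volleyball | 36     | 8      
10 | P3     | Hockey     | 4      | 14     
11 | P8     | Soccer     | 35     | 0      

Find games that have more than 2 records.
SELECT game, COUNT(*) as cnt
FROM scores
GROUP BY game
HAVING COUNT(*) > 2

Result:
  Hockey: 4
  Rugby: 3

Note: HAVING filters groups after aggregation, WHERE filters rows before.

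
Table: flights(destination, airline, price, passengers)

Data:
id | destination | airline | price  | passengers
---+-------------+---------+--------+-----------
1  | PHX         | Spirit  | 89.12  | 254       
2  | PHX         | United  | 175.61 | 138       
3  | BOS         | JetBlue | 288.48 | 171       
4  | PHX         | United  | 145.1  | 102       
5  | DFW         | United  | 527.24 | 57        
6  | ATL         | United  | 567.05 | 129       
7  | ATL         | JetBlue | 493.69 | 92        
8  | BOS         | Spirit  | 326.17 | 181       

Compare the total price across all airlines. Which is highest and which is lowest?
SELECT airline, SUM(price)
FROM flights
GROUP BY airline
ORDER BY SUM(price)

All groups:
  Spirit: 415.29
  JetBlue: 782.17
  United: 1415.00

Highest: United (1415.00)
Lowest: Spirit (415.29)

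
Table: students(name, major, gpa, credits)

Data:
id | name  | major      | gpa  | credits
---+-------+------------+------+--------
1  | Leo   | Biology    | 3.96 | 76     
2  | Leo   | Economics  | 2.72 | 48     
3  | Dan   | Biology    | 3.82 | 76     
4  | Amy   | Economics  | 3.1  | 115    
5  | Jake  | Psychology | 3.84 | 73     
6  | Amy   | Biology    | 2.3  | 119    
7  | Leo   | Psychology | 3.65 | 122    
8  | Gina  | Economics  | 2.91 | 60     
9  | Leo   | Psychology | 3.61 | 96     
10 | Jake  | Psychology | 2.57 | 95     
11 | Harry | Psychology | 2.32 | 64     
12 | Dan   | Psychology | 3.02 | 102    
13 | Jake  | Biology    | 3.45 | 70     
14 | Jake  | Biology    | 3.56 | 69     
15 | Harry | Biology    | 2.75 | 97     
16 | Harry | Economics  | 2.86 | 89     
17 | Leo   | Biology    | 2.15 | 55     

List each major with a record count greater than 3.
SELECT major, COUNT(*) as cnt
FROM students
GROUP BY major
HAVING COUNT(*) > 3

Result:
  Biology: 7
  Economics: 4
  Psychology: 6

Note: HAVING filters groups after aggregation, WHERE filters rows before.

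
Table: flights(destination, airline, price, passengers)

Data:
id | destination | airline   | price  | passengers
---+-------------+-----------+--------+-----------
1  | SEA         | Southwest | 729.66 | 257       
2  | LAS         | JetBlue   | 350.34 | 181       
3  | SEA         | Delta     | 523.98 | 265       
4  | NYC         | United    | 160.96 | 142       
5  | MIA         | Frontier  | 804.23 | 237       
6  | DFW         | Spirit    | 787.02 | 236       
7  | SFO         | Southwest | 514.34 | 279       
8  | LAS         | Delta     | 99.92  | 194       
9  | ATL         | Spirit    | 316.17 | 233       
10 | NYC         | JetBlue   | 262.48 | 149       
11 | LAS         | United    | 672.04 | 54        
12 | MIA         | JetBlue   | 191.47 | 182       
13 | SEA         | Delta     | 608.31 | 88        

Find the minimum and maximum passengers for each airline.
SELECT airline, MIN(passengers), MAX(passengers)
FROM flights
GROUP BY airline

Result:
  Delta: min=88, max=265
  Frontier: min=237, max=237
  JetBlue: min=149, max=182
  Southwest: min=257, max=279
  Spirit: min=233, max=236
  United: min=54, max=142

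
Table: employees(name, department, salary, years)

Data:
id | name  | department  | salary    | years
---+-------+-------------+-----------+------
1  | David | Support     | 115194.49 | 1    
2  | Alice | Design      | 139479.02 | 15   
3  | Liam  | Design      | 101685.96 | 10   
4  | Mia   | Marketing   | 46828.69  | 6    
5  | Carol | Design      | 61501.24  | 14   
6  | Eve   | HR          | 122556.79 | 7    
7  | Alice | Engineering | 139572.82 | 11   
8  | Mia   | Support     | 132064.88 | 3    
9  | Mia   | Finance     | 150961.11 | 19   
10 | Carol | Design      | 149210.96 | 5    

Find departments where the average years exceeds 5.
SELECT department, AVG(years)
FROM employees
GROUP BY department
HAVING AVG(years) > 5

Result:
  Design: avg=11.00
  Engineering: avg=11.00
  Finance: avg=19.00
  HR: avg=7.00
  Marketing: avg=6.00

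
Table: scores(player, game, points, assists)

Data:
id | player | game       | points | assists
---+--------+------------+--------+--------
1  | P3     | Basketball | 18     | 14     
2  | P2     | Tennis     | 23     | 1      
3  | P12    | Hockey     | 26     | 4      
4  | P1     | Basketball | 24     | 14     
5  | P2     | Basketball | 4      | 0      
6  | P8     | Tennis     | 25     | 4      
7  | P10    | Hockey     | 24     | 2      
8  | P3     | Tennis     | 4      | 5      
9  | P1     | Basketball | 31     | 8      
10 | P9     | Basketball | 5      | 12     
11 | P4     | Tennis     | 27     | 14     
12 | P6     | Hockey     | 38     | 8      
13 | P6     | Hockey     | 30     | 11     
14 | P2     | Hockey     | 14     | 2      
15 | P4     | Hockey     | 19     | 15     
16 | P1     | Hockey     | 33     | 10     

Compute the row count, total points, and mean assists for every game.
SELECT game,
       COUNT(*) as cnt,
       SUM(points) as total_points,
       AVG(assists) as avg_assists
FROM scores
GROUP BY game

Result:
  Basketball: 5 records, 82 total points, 9.60 avg assists
  Hockey: 7 records, 184 total points, 7.43 avg assists
  Tennis: 4 records, 79 total points, 6.00 avg assists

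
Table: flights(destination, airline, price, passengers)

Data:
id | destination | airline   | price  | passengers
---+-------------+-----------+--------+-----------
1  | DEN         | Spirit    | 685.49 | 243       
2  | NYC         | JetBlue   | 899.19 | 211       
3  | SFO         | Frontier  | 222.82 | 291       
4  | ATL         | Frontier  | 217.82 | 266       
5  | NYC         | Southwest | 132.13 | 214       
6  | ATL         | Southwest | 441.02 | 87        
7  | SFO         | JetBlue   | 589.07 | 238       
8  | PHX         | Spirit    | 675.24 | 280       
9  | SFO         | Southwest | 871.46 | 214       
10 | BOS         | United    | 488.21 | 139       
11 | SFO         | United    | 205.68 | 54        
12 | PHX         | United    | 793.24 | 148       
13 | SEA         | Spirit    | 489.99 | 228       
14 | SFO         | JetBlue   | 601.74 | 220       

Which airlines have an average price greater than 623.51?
SELECT airline, AVG(price)
FROM flights
GROUP BY airline
HAVING AVG(price) > 623.51

Result:
  JetBlue: avg=696.67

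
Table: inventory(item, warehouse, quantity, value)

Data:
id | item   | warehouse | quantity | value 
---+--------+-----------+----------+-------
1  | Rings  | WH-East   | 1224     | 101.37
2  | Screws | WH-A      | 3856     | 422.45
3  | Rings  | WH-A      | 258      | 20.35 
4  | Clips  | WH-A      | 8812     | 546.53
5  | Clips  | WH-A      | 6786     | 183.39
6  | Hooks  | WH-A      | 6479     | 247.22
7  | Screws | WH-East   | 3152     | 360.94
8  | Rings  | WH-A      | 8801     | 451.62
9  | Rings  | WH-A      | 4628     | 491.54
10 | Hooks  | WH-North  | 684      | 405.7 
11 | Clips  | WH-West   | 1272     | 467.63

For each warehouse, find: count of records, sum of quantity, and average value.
SELECT warehouse,
       COUNT(*) as cnt,
       SUM(quantity) as total_quantity,
       AVG(value) as avg_value
FROM inventory
GROUP BY warehouse

Result:
  WH-A: 7 records, 39620 total quantity, 337.59 avg value
  WH-East: 2 records, 4376 total quantity, 231.16 avg value
  WH-North: 1 records, 684 total quantity, 405.70 avg value
  WH-West: 1 records, 1272 total quantity, 467.63 avg value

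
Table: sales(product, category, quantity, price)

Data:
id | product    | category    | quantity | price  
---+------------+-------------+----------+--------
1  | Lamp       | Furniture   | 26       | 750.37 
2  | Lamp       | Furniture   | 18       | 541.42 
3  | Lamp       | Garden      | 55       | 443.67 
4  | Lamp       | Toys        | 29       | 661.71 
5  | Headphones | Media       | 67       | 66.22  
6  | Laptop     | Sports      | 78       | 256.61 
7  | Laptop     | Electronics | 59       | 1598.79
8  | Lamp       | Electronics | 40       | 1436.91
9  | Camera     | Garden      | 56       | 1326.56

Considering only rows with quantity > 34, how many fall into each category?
SELECT category, COUNT(*)
FROM sales
WHERE quantity > 34
GROUP BY category

Note: WHERE filters rows before grouping.

Result:
  Electronics: 2
  Garden: 2
  Media: 1
  Sports: 1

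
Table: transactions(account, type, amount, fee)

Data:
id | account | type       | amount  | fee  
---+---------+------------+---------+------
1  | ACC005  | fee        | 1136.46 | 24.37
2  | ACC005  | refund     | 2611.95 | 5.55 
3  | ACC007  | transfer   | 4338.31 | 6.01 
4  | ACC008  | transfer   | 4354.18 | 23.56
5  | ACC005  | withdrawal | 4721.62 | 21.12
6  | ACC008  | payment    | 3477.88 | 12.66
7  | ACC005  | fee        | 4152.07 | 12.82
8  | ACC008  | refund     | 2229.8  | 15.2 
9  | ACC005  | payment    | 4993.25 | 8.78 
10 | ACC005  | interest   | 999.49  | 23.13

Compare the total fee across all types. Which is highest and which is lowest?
SELECT type, SUM(fee)
FROM transactions
GROUP BY type
ORDER BY SUM(fee)

All groups:
  refund: 20.75
  withdrawal: 21.12
  payment: 21.44
  interest: 23.13
  transfer: 29.57
  fee: 37.19

Highest: fee (37.19)
Lowest: refund (20.75)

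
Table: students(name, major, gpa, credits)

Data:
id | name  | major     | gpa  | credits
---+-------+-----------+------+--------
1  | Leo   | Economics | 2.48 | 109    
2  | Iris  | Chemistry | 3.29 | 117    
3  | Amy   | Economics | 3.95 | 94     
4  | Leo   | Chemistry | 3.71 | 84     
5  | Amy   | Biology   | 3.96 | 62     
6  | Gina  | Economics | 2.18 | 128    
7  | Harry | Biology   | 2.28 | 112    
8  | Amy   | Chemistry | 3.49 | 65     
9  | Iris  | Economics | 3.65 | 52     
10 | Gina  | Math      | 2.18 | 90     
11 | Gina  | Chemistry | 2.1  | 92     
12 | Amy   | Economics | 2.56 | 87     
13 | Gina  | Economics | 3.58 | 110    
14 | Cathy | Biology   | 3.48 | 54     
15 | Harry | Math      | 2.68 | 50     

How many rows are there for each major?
SELECT major, COUNT(*) as count
FROM students
GROUP BY major

Result:
  Biology: 3
  Chemistry: 4
  Economics: 6
  Math: 2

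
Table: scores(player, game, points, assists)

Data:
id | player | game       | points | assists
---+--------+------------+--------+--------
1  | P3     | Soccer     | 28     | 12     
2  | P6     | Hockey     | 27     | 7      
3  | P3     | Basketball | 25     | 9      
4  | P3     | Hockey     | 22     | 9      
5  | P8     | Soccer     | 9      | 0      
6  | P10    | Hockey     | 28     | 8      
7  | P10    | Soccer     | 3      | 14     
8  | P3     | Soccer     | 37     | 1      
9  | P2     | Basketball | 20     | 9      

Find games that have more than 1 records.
SELECT game, COUNT(*) as cnt
FROM scores
GROUP BY game
HAVING COUNT(*) > 1

Result:
  Basketball: 2
  Hockey: 3
  Soccer: 4

Note: HAVING filters groups after aggregation, WHERE filters rows before.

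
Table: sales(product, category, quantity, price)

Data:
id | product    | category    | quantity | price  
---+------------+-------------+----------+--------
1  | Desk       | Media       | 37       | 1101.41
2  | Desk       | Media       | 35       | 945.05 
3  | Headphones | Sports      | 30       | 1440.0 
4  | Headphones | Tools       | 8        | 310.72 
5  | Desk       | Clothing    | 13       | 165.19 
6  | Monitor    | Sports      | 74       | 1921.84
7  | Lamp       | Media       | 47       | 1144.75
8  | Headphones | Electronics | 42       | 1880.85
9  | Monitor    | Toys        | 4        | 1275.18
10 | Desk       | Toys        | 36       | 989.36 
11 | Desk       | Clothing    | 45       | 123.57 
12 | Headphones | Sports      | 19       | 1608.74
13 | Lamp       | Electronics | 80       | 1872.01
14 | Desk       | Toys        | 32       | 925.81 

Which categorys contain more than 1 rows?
SELECT category, COUNT(*) as cnt
FROM sales
GROUP BY category
HAVING COUNT(*) > 1

Result:
  Clothing: 2
  Electronics: 2
  Media: 3
  Sports: 3
  Toys: 3

Note: HAVING filters groups after aggregation, WHERE filters rows before.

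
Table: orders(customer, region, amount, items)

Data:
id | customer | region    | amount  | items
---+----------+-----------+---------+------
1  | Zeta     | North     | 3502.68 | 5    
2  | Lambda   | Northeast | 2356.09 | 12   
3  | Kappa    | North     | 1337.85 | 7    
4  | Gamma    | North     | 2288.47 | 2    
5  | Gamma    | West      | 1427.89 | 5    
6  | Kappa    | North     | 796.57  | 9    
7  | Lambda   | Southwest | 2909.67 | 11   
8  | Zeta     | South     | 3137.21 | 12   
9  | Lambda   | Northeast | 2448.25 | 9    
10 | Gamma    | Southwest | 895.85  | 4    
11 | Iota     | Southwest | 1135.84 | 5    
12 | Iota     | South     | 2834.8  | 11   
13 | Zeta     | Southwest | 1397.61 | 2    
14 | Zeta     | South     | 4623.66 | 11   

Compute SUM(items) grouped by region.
SELECT region, SUM(items) as result
FROM orders
GROUP BY region

Result:
  North: 23
  Northeast: 21
  South: 34
  Southwest: 22
  West: 5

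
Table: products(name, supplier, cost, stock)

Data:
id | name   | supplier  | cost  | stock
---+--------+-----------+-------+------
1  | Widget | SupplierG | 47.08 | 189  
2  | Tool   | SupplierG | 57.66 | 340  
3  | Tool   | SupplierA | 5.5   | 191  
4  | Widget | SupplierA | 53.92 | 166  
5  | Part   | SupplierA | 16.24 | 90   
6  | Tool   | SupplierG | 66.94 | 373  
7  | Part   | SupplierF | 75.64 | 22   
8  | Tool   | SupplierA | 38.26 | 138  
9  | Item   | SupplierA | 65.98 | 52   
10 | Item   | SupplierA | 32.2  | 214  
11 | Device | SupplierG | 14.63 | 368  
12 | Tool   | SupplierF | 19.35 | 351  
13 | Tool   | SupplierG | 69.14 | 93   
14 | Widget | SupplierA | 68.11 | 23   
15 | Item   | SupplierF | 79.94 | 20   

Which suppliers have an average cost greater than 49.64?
SELECT supplier, AVG(cost)
FROM products
GROUP BY supplier
HAVING AVG(cost) > 49.64

Result:
  SupplierF: avg=58.31
  SupplierG: avg=51.09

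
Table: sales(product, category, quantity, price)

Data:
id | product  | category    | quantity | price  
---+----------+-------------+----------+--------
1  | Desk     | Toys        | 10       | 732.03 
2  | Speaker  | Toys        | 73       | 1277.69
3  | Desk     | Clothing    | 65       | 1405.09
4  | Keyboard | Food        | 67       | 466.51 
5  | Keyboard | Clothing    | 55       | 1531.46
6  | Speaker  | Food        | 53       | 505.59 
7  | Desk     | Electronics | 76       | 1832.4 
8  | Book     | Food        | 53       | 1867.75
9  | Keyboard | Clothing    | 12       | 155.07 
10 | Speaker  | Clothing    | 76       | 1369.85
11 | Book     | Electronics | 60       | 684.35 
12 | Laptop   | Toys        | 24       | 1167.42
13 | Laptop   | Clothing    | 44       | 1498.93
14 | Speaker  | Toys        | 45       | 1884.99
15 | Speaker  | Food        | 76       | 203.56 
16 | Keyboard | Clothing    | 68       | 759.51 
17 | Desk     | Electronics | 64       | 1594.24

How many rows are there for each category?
SELECT category, COUNT(*) as count
FROM sales
GROUP BY category

Result:
  Clothing: 6
  Electronics: 3
  Food: 4
  Toys: 4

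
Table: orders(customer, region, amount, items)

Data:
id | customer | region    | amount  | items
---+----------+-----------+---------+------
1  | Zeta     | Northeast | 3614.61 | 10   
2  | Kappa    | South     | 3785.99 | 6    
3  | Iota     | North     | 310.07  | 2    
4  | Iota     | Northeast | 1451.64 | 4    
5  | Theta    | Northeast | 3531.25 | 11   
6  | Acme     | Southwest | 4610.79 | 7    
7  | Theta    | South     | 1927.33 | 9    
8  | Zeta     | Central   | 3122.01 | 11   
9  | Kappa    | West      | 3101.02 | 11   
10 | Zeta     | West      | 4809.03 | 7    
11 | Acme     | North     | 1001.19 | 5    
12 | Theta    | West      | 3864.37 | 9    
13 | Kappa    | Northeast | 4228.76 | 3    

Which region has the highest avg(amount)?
SELECT region, AVG(amount) as val
FROM orders
GROUP BY region
ORDER BY val DESC
LIMIT 1

Result: Southwest with avg(amount) = 4610.79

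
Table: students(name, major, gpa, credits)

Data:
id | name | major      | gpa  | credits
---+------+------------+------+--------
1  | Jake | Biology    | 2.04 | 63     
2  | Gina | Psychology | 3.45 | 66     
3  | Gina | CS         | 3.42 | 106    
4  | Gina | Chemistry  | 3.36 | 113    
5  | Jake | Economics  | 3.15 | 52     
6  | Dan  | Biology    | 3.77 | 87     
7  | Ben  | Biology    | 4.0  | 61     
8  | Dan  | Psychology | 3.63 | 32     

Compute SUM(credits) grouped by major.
SELECT major, SUM(credits) as result
FROM students
GROUP BY major

Result:
  Biology: 211
  CS: 106
  Chemistry: 113
  Economics: 52
  Psychology: 98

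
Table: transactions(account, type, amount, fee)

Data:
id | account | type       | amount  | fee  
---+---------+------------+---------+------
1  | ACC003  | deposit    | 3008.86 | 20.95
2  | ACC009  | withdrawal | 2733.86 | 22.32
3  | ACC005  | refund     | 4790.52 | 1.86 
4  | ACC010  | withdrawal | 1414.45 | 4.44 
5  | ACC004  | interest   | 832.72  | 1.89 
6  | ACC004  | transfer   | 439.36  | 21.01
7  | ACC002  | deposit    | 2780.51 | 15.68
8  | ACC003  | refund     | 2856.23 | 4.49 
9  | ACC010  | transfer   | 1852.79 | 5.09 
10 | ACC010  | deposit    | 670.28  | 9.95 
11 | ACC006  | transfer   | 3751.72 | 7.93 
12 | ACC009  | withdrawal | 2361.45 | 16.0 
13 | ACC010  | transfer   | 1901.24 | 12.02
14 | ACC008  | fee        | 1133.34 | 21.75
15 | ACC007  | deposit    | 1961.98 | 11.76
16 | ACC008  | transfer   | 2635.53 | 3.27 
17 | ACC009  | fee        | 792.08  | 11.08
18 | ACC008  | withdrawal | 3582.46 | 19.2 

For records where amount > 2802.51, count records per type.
SELECT type, COUNT(*)
FROM transactions
WHERE amount > 2802.51
GROUP BY type

Note: WHERE filters rows before grouping.

Result:
  deposit: 1
  refund: 2
  transfer: 1
  withdrawal: 1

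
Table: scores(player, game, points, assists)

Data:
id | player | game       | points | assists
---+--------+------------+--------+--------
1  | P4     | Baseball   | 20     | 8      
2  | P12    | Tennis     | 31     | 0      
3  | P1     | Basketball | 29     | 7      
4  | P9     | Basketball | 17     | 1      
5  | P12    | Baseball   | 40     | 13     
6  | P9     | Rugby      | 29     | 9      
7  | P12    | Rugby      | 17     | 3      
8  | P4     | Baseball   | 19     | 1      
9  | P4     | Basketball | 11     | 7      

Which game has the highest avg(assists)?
SELECT game, AVG(assists) as val
FROM scores
GROUP BY game
ORDER BY val DESC
LIMIT 1

Result: Baseball with avg(assists) = 7.33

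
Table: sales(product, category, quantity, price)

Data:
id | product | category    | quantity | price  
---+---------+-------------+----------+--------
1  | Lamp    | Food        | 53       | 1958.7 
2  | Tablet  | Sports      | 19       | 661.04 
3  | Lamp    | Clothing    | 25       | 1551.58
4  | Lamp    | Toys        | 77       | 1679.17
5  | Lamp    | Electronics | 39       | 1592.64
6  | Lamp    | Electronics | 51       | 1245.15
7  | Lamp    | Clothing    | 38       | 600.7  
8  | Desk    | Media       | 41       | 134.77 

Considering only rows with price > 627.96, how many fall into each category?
SELECT category, COUNT(*)
FROM sales
WHERE price > 627.96
GROUP BY category

Note: WHERE filters rows before grouping.

Result:
  Clothing: 1
  Electronics: 2
  Food: 1
  Sports: 1
  Toys: 1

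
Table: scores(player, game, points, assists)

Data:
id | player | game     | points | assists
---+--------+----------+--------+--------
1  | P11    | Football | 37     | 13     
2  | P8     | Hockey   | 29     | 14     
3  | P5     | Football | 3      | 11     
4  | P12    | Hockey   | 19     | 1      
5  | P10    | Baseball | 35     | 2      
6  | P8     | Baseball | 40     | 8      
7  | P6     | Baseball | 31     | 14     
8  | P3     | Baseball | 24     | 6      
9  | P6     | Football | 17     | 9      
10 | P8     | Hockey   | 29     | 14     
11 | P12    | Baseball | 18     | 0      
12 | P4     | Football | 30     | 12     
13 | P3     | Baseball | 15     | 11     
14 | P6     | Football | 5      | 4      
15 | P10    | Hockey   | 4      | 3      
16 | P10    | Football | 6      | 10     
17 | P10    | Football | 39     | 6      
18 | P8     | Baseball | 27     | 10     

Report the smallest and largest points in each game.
SELECT game, MIN(points), MAX(points)
FROM scores
GROUP BY game

Result:
  Baseball: min=15, max=40
  Football: min=3, max=39
  Hockey: min=4, max=29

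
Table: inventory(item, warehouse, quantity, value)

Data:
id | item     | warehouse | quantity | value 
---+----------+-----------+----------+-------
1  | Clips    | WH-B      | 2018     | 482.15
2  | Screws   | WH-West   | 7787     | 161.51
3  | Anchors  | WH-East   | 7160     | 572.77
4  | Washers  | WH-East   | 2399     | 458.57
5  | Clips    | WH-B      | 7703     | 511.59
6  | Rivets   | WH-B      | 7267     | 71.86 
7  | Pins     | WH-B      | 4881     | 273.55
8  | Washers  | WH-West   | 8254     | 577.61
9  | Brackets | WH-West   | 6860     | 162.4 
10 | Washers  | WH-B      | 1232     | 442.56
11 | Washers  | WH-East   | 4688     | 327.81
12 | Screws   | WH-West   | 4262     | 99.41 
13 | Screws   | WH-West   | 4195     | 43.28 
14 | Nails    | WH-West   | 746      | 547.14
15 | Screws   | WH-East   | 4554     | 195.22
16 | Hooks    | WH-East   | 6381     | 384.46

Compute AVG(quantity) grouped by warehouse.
SELECT warehouse, AVG(quantity) as result
FROM inventory
GROUP BY warehouse

Result:
  WH-B: 4620.20
  WH-East: 5036.40
  WH-West: 5350.67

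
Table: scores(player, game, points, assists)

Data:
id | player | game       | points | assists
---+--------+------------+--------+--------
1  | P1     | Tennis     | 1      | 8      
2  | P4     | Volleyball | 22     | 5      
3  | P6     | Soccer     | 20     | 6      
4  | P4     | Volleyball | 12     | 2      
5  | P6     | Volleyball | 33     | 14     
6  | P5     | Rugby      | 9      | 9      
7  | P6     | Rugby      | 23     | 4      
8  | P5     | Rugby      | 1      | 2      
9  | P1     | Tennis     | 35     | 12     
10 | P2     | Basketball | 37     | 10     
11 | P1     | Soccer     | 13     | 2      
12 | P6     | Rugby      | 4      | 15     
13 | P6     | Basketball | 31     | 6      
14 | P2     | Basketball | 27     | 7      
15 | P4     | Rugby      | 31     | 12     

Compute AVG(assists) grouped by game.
SELECT game, AVG(assists) as result
FROM scores
GROUP BY game

Result:
  Basketball: 7.67
  Rugby: 8.40
  Soccer: 4.00
  Tennis: 10.00
  Volleyball: 7.00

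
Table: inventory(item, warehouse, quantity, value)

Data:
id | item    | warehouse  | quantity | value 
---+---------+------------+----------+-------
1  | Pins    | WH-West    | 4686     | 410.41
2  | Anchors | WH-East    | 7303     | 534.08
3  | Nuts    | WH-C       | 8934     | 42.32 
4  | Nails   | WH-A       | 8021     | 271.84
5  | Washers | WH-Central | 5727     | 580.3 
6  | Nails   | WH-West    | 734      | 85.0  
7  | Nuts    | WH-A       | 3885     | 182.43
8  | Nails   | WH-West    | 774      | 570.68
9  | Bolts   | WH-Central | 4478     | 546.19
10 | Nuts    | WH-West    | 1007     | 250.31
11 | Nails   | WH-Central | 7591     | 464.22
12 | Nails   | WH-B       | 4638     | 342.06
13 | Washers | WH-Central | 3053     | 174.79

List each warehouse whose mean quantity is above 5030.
SELECT warehouse, AVG(quantity)
FROM inventory
GROUP BY warehouse
HAVING AVG(quantity) > 5030

Result:
  WH-A: avg=5953.00
  WH-C: avg=8934.00
  WH-Central: avg=5212.25
  WH-East: avg=7303.00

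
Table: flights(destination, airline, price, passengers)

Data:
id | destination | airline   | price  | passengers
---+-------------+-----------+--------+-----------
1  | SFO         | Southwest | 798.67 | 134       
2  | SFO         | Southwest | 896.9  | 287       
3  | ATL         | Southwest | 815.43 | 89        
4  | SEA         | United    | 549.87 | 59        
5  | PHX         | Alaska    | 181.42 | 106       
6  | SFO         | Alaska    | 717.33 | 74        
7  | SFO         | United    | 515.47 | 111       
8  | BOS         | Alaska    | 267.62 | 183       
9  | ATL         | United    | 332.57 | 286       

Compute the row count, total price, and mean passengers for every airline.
SELECT airline,
       COUNT(*) as cnt,
       SUM(price) as total_price,
       AVG(passengers) as avg_passengers
FROM flights
GROUP BY airline

Result:
  Alaska: 3 records, 1166.37 total price, 121.00 avg passengers
  Southwest: 3 records, 2511.00 total price, 170.00 avg passengers
  United: 3 records, 1397.91 total price, 152.00 avg passengers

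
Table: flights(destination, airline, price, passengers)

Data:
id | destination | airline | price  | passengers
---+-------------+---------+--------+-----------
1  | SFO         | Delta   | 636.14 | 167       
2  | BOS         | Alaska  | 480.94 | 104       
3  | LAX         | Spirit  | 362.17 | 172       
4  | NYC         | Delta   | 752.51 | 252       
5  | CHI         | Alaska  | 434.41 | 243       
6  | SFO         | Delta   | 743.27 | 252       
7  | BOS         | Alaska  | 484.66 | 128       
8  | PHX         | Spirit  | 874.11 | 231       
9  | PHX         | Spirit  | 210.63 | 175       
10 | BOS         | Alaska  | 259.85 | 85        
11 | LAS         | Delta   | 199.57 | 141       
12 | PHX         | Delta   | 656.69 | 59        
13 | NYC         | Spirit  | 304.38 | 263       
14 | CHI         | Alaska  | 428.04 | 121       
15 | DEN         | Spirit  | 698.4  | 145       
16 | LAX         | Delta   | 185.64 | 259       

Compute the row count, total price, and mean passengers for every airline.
SELECT airline,
       COUNT(*) as cnt,
       SUM(price) as total_price,
       AVG(passengers) as avg_passengers
FROM flights
GROUP BY airline

Result:
  Alaska: 5 records, 2087.90 total price, 136.20 avg passengers
  Delta: 6 records, 3173.82 total price, 188.33 avg passengers
  Spirit: 5 records, 2449.69 total price, 197.20 avg passengers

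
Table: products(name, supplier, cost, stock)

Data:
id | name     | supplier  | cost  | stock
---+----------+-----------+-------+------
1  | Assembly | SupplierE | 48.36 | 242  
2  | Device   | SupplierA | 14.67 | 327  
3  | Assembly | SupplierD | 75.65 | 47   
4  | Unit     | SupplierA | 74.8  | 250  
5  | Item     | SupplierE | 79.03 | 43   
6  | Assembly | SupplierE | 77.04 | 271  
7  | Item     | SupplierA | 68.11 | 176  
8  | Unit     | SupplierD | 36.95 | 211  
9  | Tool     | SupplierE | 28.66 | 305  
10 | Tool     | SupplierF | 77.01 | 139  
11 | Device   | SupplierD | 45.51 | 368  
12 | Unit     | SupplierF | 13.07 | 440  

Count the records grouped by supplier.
SELECT supplier, COUNT(*) as count
FROM products
GROUP BY supplier

Result:
  SupplierA: 3
  SupplierD: 3
  SupplierE: 4
  SupplierF: 2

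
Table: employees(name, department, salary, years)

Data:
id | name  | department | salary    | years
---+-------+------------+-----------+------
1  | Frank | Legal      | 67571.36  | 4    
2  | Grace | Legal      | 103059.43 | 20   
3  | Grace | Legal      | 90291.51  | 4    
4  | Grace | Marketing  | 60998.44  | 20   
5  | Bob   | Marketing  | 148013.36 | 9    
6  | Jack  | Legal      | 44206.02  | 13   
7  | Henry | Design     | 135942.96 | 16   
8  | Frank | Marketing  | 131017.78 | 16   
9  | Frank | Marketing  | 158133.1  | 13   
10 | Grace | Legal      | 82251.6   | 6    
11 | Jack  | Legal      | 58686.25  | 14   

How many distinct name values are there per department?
SELECT department, COUNT(DISTINCT name)
FROM employees
GROUP BY department

Result:
  Design: 1 distinct
  Legal: 3 distinct
  Marketing: 3 distinct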